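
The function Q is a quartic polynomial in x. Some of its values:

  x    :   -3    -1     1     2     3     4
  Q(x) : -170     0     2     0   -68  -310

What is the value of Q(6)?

Write Q(x) = ax^4 + bx³ + cx² + dx + e; the 6 given values yield a linear system in the 5 coefficients.
Solving, Q(x) = -2x^4 + 2x³ + 5x² - x - 2.
Then Q(6) = -1988.

-1988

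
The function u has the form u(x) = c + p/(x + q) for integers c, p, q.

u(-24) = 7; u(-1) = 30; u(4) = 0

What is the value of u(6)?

(u(x) − c)(x + q) = p for each data point; the three points give a linear system in c and q, then p follows.
Solving: c = 6, q = 0, p = -24, so u(x) = 6 − 24/(x + 0).
Then u(6) = 6 − 24/6 = 2.

2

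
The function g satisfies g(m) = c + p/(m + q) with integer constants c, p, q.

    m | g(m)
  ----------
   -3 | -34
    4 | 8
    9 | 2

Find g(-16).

-8

(g(m) − c)(m + q) = p for each data point; the three points give a linear system in c and q, then p follows.
Solving: c = -4, q = 1, p = 60, so g(m) = -4 + 60/(m + 1).
Then g(-16) = -4 + 60/(-15) = -8.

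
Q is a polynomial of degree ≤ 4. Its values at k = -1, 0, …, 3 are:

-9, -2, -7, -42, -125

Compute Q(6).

-842

First differences: 7, -5, -35, -83. Second differences: -12, -30, -48. Third differences: -18, -18.
Level-3 differences are constant, so Q has degree 3.
Fitting a degree-3 polynomial gives Q(k) = -3k³ - 6k² + 4k - 2.
Then Q(6) = -842.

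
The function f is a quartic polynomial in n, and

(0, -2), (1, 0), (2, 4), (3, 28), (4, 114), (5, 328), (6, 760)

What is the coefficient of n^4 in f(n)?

1

First differences: 2, 4, 24, 86, 214, 432. Second differences: 2, 20, 62, 128, 218. Third differences: 18, 42, 66, 90. Fourth differences: 24, 24, 24.
Level-4 differences are constant, so f has degree 4.
Fitting a degree-4 polynomial gives f(n) = n^4 - 3n³ + 3n² + n - 2.
The coefficient of n^4 is 1.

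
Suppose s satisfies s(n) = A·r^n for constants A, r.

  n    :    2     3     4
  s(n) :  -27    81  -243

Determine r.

Consecutive ratio: 81/(-27) = -3, and -243/81 = -3, so r = -3.
Then A·(-3)^2 = -27 gives A = -3, and s(n) = -3·(-3)^n.

-3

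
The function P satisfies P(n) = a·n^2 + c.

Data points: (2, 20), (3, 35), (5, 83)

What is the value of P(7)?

From P(2) = 20 and P(3) = 35: 4a + c = 20 and 9a + c = 35.
Subtracting: 5a = 15, so a = 3; then c = 20 − 3·4 = 8.
So P(n) = 3n² + 8, and P(7) = 155.

155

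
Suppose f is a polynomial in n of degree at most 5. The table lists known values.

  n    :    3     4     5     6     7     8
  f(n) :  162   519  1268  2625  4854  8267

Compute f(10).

First differences: 357, 749, 1357, 2229, 3413. Second differences: 392, 608, 872, 1184. Third differences: 216, 264, 312. Fourth differences: 48, 48.
Level-4 differences are constant, so f has degree 4.
Fitting a degree-4 polynomial gives f(n) = 2n^4 + 2n² - 7n + 3.
Then f(10) = 20133.

20133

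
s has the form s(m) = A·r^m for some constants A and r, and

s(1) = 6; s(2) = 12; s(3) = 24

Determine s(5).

Consecutive ratio: 12/6 = 2, and 24/12 = 2, so r = 2.
Then A·2^1 = 6 gives A = 3, and s(m) = 3·2^m.
s(5) = 3·2^5 = 96.

96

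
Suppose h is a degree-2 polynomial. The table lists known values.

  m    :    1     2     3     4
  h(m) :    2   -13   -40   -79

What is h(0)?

First differences: -15, -27, -39. Second differences: -12, -12.
Level-2 differences are constant, so h has degree 2.
Fitting a degree-2 polynomial gives h(m) = -6m² + 3m + 5.
The constant term is h(0) = 5.

5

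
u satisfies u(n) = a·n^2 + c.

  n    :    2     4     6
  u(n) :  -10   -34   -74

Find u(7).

-100

From u(2) = -10 and u(4) = -34: 4a + c = -10 and 16a + c = -34.
Subtracting: 12a = -24, so a = -2; then c = -10 − (-2)·4 = -2.
So u(n) = -2n² − 2, and u(7) = -100.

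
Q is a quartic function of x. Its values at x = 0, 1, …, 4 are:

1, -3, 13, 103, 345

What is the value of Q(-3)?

-47

Write Q(x) = ax^4 + bx³ + cx² + dx + e; the 5 given values yield a linear system in the 5 coefficients.
Solving, Q(x) = x^4 + 3x³ - 6x² - 2x + 1.
Then Q(-3) = -47.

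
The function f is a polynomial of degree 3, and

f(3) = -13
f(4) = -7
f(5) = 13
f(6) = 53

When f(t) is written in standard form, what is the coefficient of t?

Write f(t) = at³ + bt² + ct + d; the 4 given values yield a linear system in the 4 coefficients.
Solving, f(t) = t³ - 5t² + 4t - 7.
The coefficient of t is 4.

4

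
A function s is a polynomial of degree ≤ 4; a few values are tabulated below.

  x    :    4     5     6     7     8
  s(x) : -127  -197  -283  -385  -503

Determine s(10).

-787

First differences: -70, -86, -102, -118. Second differences: -16, -16, -16.
Level-2 differences are constant, so s has degree 2.
Fitting a degree-2 polynomial gives s(x) = -8x² + 2x - 7.
Then s(10) = -787.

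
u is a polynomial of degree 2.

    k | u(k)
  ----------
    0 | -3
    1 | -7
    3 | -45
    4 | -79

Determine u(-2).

Write u(k) = ak² + bk + c; the 4 given values yield a linear system in the 3 coefficients.
Solving, u(k) = -5k² + k - 3.
Then u(-2) = -25.

-25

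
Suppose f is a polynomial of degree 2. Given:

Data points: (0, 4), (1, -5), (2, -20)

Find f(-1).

Write f(t) = at² + bt + c; the 3 given values yield a linear system in the 3 coefficients.
Solving, f(t) = -3t² - 6t + 4.
Then f(-1) = 7.

7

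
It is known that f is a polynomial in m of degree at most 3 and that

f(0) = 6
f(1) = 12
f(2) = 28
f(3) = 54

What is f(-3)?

First differences: 6, 16, 26. Second differences: 10, 10.
Level-2 differences are constant, so f has degree 2.
Fitting a degree-2 polynomial gives f(m) = 5m² + m + 6.
Then f(-3) = 48.

48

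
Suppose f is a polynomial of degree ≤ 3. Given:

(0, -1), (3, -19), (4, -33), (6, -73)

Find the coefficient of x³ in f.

0

Write f(x) = ax³ + bx² + cx + d; the 4 given values yield a linear system in the 4 coefficients.
Solving, the leading coefficient vanishes, and f(x) = -2x² - 1.
The coefficient of x³ is 0.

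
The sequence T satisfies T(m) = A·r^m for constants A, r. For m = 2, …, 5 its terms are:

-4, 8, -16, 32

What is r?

-2

Consecutive ratio: 8/(-4) = -2, and -16/8 = -2, so r = -2.
Then A·(-2)^2 = -4 gives A = -1, and T(m) = -1·(-2)^m.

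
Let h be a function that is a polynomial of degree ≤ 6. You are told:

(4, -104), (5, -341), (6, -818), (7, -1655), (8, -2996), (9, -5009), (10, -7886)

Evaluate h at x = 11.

-11843

First differences: -237, -477, -837, -1341, -2013, -2877. Second differences: -240, -360, -504, -672, -864. Third differences: -120, -144, -168, -192. Fourth differences: -24, -24, -24.
Level-4 differences are constant, so h has degree 4.
Fitting a degree-4 polynomial gives h(x) = -x^4 + 2x³ + x² + x + 4.
Then h(11) = -11843.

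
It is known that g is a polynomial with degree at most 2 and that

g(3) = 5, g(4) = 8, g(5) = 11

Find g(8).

Write g(n) = an² + bn + c; the 3 given values yield a linear system in the 3 coefficients.
Solving, the leading coefficient vanishes, and g(n) = 3n - 4.
Then g(8) = 20.

20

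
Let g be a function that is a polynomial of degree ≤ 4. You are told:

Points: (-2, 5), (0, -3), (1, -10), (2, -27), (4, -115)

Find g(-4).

45

Write g(t) = at^4 + bt³ + ct² + dt + e; the 5 given values yield a linear system in the 5 coefficients.
Solving, the leading coefficient vanishes, and g(t) = -t³ - 2t² - 4t - 3.
Then g(-4) = 45.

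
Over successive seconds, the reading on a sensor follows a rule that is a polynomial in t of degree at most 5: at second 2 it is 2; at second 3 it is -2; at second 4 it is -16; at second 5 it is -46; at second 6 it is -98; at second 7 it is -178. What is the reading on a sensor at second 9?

-446

Write the value at t as T(t).
First differences: -4, -14, -30, -52, -80. Second differences: -10, -16, -22, -28. Third differences: -6, -6, -6.
Level-3 differences are constant, so T has degree 3.
Fitting a degree-3 polynomial gives T(t) = -t³ + 4t² - 5t + 4.
Then T(9) = -446.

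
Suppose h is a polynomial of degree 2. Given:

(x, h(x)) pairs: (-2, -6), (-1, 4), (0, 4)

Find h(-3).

Write h(x) = ax² + bx + c; the 3 given values yield a linear system in the 3 coefficients.
Solving, h(x) = -5x² - 5x + 4.
Then h(-3) = -26.

-26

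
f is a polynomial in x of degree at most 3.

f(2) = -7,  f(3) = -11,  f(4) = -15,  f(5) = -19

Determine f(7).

-27

Write f(x) = ax³ + bx² + cx + d; the 4 given values yield a linear system in the 4 coefficients.
Solving, the top 2 coefficients vanish, and f(x) = -4x + 1.
Then f(7) = -27.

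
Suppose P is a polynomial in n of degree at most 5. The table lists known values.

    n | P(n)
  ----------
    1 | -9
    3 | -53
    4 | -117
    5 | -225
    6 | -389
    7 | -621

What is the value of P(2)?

Write P(n) = an^5 + bn^4 + cn³ + dn² + en + p; the 6 given values yield a linear system in the 6 coefficients.
Solving, the top 2 coefficients vanish, and P(n) = -2n³ + 2n² - 4n - 5.
Then P(2) = -21.

-21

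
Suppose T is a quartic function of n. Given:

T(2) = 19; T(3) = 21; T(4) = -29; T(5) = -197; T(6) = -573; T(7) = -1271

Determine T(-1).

1

Write T(n) = an^4 + bn³ + cn² + dn + e; the 6 given values yield a linear system in the 5 coefficients.
Solving, T(n) = -n^4 + 3n³ + 2n² + 3.
Then T(-1) = 1.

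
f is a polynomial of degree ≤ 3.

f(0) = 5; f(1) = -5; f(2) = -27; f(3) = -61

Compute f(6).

First differences: -10, -22, -34. Second differences: -12, -12.
Level-2 differences are constant, so f has degree 2.
Fitting a degree-2 polynomial gives f(m) = -6m² - 4m + 5.
Then f(6) = -235.

-235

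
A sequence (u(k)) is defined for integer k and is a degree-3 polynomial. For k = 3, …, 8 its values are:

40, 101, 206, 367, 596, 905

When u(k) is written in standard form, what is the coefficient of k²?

First differences: 61, 105, 161, 229, 309. Second differences: 44, 56, 68, 80. Third differences: 12, 12, 12.
Level-3 differences are constant, so u has degree 3.
Fitting a degree-3 polynomial gives u(k) = 2k³ - 2k² + k + 1.
The coefficient of k² is -2.

-2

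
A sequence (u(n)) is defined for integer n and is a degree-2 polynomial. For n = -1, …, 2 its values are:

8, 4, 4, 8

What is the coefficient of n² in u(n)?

First differences: -4, 0, 4. Second differences: 4, 4.
Level-2 differences are constant, so u has degree 2.
Fitting a degree-2 polynomial gives u(n) = 2n² - 2n + 4.
The coefficient of n² is 2.

2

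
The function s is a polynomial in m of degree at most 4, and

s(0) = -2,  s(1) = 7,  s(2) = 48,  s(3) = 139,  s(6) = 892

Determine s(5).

Write s(m) = am^4 + bm³ + cm² + dm + e; the 5 given values yield a linear system in the 5 coefficients.
Solving, the leading coefficient vanishes, and s(m) = 3m³ + 7m² - m - 2.
Then s(5) = 543.

543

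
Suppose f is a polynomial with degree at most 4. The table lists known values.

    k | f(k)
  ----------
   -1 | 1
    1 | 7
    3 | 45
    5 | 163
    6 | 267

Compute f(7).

Write f(k) = ak^4 + bk³ + ck² + dk + e; the 5 given values yield a linear system in the 5 coefficients.
Solving, the leading coefficient vanishes, and f(k) = k³ + k² + 2k + 3.
Then f(7) = 409.

409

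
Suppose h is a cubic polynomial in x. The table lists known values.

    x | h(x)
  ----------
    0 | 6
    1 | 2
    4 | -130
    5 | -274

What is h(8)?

-1258

Write h(x) = ax³ + bx² + cx + d; the 4 given values yield a linear system in the 4 coefficients.
Solving, h(x) = -3x³ + 5x² - 6x + 6.
Then h(8) = -1258.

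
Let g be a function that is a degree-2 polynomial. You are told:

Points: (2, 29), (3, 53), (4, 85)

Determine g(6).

Write g(x) = ax² + bx + c; the 3 given values yield a linear system in the 3 coefficients.
Solving, g(x) = 4x² + 4x + 5.
Then g(6) = 173.

173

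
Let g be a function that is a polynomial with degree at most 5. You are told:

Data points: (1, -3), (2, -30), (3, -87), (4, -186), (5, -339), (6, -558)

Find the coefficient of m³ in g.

First differences: -27, -57, -99, -153, -219. Second differences: -30, -42, -54, -66. Third differences: -12, -12, -12.
Level-3 differences are constant, so g has degree 3.
Fitting a degree-3 polynomial gives g(m) = -2m³ - 3m² - 4m + 6.
The coefficient of m³ is -2.

-2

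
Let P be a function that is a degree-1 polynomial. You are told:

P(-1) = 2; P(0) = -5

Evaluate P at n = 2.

Write P(n) = an + b; the 2 given values yield a linear system in the 2 coefficients.
Solving, P(n) = -7n - 5.
Then P(2) = -19.

-19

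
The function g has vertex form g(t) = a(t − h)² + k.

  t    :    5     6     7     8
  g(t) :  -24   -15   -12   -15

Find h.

7

First differences 9, 3, -3; second difference -6 = 2a, so a = -3.
Expanding, the t-coefficient is −2ah = 6h; matching it to the data gives h = 7, and then k = -12.
So g(t) = -3(t − 7)² − 12.
Hence h = 7.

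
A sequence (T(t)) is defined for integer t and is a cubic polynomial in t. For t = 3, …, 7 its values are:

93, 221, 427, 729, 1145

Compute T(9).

First differences: 128, 206, 302, 416. Second differences: 78, 96, 114. Third differences: 18, 18.
Level-3 differences are constant, so T has degree 3.
Fitting a degree-3 polynomial gives T(t) = 3t³ + 3t² - 4t - 3.
Then T(9) = 2391.

2391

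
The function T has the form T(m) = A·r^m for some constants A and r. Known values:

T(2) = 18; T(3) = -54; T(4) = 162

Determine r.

Consecutive ratio: -54/18 = -3, and 162/(-54) = -3, so r = -3.
Then A·(-3)^2 = 18 gives A = 2, and T(m) = 2·(-3)^m.

-3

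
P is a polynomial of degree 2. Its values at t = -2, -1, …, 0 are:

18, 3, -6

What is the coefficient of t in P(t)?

Write P(t) = at² + bt + c; the 3 given values yield a linear system in the 3 coefficients.
Solving, P(t) = 3t² - 6t - 6.
The coefficient of t is -6.

-6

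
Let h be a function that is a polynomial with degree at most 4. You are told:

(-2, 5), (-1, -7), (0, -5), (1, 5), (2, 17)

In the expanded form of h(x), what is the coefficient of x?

7

First differences: -12, 2, 10, 12. Second differences: 14, 8, 2. Third differences: -6, -6.
Level-3 differences are constant, so h has degree 3.
Fitting a degree-3 polynomial gives h(x) = -x³ + 4x² + 7x - 5.
The coefficient of x is 7.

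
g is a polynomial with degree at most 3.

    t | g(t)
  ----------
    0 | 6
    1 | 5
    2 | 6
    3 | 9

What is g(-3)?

First differences: -1, 1, 3. Second differences: 2, 2.
Level-2 differences are constant, so g has degree 2.
Fitting a degree-2 polynomial gives g(t) = t² - 2t + 6.
Then g(-3) = 21.

21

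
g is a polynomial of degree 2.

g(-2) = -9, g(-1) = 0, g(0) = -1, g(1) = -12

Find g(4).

-105

First differences: 9, -1, -11. Second differences: -10, -10.
Level-2 differences are constant, so g has degree 2.
Fitting a degree-2 polynomial gives g(m) = -5m² - 6m - 1.
Then g(4) = -105.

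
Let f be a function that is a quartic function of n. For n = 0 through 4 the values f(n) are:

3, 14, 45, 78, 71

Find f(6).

Write f(n) = an^4 + bn³ + cn² + dn + e; the 5 given values yield a linear system in the 5 coefficients.
Solving, f(n) = -n^4 + 3n³ + 8n² + n + 3.
Then f(6) = -351.

-351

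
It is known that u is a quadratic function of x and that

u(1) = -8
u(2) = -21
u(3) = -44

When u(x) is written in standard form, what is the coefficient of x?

Write u(x) = ax² + bx + c; the 3 given values yield a linear system in the 3 coefficients.
Solving, u(x) = -5x² + 2x - 5.
The coefficient of x is 2.

2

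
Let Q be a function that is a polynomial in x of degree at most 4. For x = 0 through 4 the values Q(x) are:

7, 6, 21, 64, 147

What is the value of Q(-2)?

First differences: -1, 15, 43, 83. Second differences: 16, 28, 40. Third differences: 12, 12.
Level-3 differences are constant, so Q has degree 3.
Fitting a degree-3 polynomial gives Q(x) = 2x³ + 2x² - 5x + 7.
Then Q(-2) = 9.

9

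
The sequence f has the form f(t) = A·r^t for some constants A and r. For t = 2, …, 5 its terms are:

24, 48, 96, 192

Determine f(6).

Consecutive ratio: 48/24 = 2, and 96/48 = 2, so r = 2.
Then A·2^2 = 24 gives A = 6, and f(t) = 6·2^t.
f(6) = 6·2^6 = 384.

384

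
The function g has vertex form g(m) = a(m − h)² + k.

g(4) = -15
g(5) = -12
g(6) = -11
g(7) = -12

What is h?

First differences 3, 1, -1; second difference -2 = 2a, so a = -1.
Expanding, the m-coefficient is −2ah = 2h; matching it to the data gives h = 6, and then k = -11.
So g(m) = -1(m − 6)² − 11.
Hence h = 6.

6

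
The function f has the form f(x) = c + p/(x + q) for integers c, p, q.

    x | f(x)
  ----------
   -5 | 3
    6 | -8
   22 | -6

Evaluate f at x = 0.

-17

(f(x) − c)(x + q) = p for each data point; the three points give a linear system in c and q, then p follows.
Solving: c = -5, q = 2, p = -24, so f(x) = -5 − 24/(x + 2).
Then f(0) = -5 − 24/2 = -17.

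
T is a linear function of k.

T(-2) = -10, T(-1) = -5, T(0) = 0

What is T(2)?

First differences: 5, 5.
Level-1 differences are constant, so T has degree 1.
Fitting a degree-1 polynomial gives T(k) = 5k.
Then T(2) = 10.

10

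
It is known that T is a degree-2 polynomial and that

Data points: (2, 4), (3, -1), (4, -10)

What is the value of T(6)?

-40

Write T(x) = ax² + bx + c; the 3 given values yield a linear system in the 3 coefficients.
Solving, T(x) = -2x² + 5x + 2.
Then T(6) = -40.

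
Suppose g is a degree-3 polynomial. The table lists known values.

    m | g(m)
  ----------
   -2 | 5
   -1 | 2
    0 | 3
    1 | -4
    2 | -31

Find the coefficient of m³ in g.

-2

First differences: -3, 1, -7, -27. Second differences: 4, -8, -20. Third differences: -12, -12.
Level-3 differences are constant, so g has degree 3.
Fitting a degree-3 polynomial gives g(m) = -2m³ - 4m² - m + 3.
The coefficient of m³ is -2.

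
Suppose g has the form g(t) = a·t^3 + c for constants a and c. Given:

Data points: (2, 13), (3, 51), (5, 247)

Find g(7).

From g(2) = 13 and g(3) = 51: 8a + c = 13 and 27a + c = 51.
Subtracting: 19a = 38, so a = 2; then c = 13 − 2·8 = -3.
So g(t) = 2t³ − 3, and g(7) = 683.

683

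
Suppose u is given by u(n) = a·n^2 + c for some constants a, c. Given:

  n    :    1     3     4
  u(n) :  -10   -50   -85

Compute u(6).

-185

From u(1) = -10 and u(3) = -50: 1a + c = -10 and 9a + c = -50.
Subtracting: 8a = -40, so a = -5; then c = -10 − (-5)·1 = -5.
So u(n) = -5n² − 5, and u(6) = -185.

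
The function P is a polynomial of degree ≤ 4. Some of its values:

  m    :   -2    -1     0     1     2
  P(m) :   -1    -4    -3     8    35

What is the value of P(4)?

First differences: -3, 1, 11, 27. Second differences: 4, 10, 16. Third differences: 6, 6.
Level-3 differences are constant, so P has degree 3.
Fitting a degree-3 polynomial gives P(m) = m³ + 5m² + 5m - 3.
Then P(4) = 161.

161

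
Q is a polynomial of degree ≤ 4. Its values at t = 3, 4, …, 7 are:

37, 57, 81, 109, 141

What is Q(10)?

Write Q(t) = at^4 + bt³ + ct² + dt + e; the 5 given values yield a linear system in the 5 coefficients.
Solving, the top 2 coefficients vanish, and Q(t) = 2t² + 6t + 1.
Then Q(10) = 261.

261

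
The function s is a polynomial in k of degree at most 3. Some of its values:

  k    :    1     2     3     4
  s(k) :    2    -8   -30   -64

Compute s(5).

-110

First differences: -10, -22, -34. Second differences: -12, -12.
Level-2 differences are constant, so s has degree 2.
Fitting a degree-2 polynomial gives s(k) = -6k² + 8k.
Then s(5) = -110.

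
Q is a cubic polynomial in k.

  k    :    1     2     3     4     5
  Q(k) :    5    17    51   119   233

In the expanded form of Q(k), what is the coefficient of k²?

Write Q(k) = ak³ + bk² + ck + d; the 5 given values yield a linear system in the 4 coefficients.
Solving, Q(k) = 2k³ - k² + k + 3.
The coefficient of k² is -1.

-1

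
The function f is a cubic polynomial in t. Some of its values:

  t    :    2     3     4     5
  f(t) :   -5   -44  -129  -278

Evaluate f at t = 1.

6

Write f(t) = at³ + bt² + ct + d; the 4 given values yield a linear system in the 4 coefficients.
Solving, f(t) = -3t³ + 4t² - 2t + 7.
Then f(1) = 6.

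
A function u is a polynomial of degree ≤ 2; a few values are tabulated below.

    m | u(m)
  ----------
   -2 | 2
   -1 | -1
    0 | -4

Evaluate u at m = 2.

-10

Write u(m) = am² + bm + c; the 3 given values yield a linear system in the 3 coefficients.
Solving, the leading coefficient vanishes, and u(m) = -3m - 4.
Then u(2) = -10.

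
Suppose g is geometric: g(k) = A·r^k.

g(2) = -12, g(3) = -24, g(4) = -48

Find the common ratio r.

Consecutive ratio: -24/(-12) = 2, and -48/(-24) = 2, so r = 2.
Then A·2^2 = -12 gives A = -3, and g(k) = -3·2^k.

2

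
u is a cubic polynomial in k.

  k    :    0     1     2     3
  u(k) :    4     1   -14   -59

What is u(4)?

Write u(k) = ak³ + bk² + ck + d; the 4 given values yield a linear system in the 4 coefficients.
Solving, u(k) = -3k³ + 3k² - 3k + 4.
Then u(4) = -152.

-152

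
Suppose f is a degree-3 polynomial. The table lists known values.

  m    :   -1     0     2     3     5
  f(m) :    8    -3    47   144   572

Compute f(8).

Write f(m) = am³ + bm² + cm + d; the 5 given values yield a linear system in the 4 coefficients.
Solving, f(m) = 3m³ + 9m² - 5m - 3.
Then f(8) = 2069.

2069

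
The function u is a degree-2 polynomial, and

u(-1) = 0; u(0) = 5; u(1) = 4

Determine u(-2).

Write u(t) = at² + bt + c; the 3 given values yield a linear system in the 3 coefficients.
Solving, u(t) = -3t² + 2t + 5.
Then u(-2) = -11.

-11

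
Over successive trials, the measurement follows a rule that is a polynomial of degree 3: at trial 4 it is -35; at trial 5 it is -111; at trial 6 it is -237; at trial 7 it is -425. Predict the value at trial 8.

Write the value at k as u(k).
Write u(k) = ak³ + bk² + ck + d; the 4 given values yield a linear system in the 4 coefficients.
Solving, u(k) = -2k³ + 5k² + k + 9.
Then u(8) = -687.

-687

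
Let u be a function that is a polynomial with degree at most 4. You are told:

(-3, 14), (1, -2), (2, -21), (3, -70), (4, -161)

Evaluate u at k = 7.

Write u(k) = ak^4 + bk³ + ck² + dk + e; the 5 given values yield a linear system in the 5 coefficients.
Solving, the leading coefficient vanishes, and u(k) = -2k³ - 3k² + 4k - 1.
Then u(7) = -806.

-806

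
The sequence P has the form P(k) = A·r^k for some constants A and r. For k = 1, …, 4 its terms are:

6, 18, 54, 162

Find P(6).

1458

Consecutive ratio: 18/6 = 3, and 54/18 = 3, so r = 3.
Then A·3^1 = 6 gives A = 2, and P(k) = 2·3^k.
P(6) = 2·3^6 = 1458.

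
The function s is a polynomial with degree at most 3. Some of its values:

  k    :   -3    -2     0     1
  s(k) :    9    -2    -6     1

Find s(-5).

Write s(k) = ak³ + bk² + ck + d; the 4 given values yield a linear system in the 4 coefficients.
Solving, the leading coefficient vanishes, and s(k) = 3k² + 4k - 6.
Then s(-5) = 49.

49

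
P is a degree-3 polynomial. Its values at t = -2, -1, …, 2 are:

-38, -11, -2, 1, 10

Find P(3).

37

First differences: 27, 9, 3, 9. Second differences: -18, -6, 6. Third differences: 12, 12.
Level-3 differences are constant, so P has degree 3.
Fitting a degree-3 polynomial gives P(t) = 2t³ - 3t² + 4t - 2.
Then P(3) = 37.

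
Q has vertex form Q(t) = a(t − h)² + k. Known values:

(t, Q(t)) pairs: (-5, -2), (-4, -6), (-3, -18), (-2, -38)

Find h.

First differences -4, -12, -20; second difference -8 = 2a, so a = -4.
Expanding, the t-coefficient is −2ah = 8h; matching it to the data gives h = -5, and then k = -2.
So Q(t) = -4(t + 5)² − 2.
Hence h = -5.

-5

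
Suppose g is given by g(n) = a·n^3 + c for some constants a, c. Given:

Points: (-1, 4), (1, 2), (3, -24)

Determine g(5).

From g(-1) = 4 and g(1) = 2: -1a + c = 4 and 1a + c = 2.
Subtracting: 2a = -2, so a = -1; then c = 4 − (-1)·(-1) = 3.
So g(n) = -1n³ + 3, and g(5) = -122.

-122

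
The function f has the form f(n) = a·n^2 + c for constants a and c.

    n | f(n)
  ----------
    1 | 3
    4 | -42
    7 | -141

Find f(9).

-237

From f(1) = 3 and f(4) = -42: 1a + c = 3 and 16a + c = -42.
Subtracting: 15a = -45, so a = -3; then c = 3 − (-3)·1 = 6.
So f(n) = -3n² + 6, and f(9) = -237.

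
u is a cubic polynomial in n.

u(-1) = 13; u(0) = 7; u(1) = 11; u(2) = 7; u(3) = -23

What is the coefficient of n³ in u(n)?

First differences: -6, 4, -4, -30. Second differences: 10, -8, -26. Third differences: -18, -18.
Level-3 differences are constant, so u has degree 3.
Fitting a degree-3 polynomial gives u(n) = -3n³ + 5n² + 2n + 7.
The coefficient of n³ is -3.

-3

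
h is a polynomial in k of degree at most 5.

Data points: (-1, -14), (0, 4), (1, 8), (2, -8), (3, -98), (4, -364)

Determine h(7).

First differences: 18, 4, -16, -90, -266. Second differences: -14, -20, -74, -176. Third differences: -6, -54, -102. Fourth differences: -48, -48.
Level-4 differences are constant, so h has degree 4.
Fitting a degree-4 polynomial gives h(k) = -2k^4 + 3k³ - 5k² + 8k + 4.
Then h(7) = -3958.

-3958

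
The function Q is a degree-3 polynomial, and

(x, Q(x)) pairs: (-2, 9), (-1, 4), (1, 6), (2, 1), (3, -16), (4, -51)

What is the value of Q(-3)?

Write Q(x) = ax³ + bx² + cx + d; the 6 given values yield a linear system in the 4 coefficients.
Solving, Q(x) = -x³ + 2x + 5.
Then Q(-3) = 26.

26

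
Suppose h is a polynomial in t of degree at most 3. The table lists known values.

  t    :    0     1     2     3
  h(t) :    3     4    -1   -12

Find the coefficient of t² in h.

-3

First differences: 1, -5, -11. Second differences: -6, -6.
Level-2 differences are constant, so h has degree 2.
Fitting a degree-2 polynomial gives h(t) = -3t² + 4t + 3.
The coefficient of t² is -3.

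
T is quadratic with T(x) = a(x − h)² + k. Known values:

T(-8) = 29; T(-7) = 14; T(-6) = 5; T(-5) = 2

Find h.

First differences -15, -9, -3; second difference 6 = 2a, so a = 3.
Expanding, the x-coefficient is −2ah = -6h; matching it to the data gives h = -5, and then k = 2.
So T(x) = 3(x + 5)² + 2.
Hence h = -5.

-5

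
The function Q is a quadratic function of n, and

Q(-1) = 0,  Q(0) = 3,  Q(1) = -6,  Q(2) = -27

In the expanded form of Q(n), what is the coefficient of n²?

-6

First differences: 3, -9, -21. Second differences: -12, -12.
Level-2 differences are constant, so Q has degree 2.
Fitting a degree-2 polynomial gives Q(n) = -6n² - 3n + 3.
The coefficient of n² is -6.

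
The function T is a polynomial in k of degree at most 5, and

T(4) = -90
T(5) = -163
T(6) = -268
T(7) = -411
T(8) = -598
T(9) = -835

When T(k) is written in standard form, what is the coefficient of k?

First differences: -73, -105, -143, -187, -237. Second differences: -32, -38, -44, -50. Third differences: -6, -6, -6.
Level-3 differences are constant, so T has degree 3.
Fitting a degree-3 polynomial gives T(k) = -k³ - k² - 3k + 2.
The coefficient of k is -3.

-3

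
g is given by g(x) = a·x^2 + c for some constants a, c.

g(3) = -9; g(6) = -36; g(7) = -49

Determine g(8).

From g(3) = -9 and g(6) = -36: 9a + c = -9 and 36a + c = -36.
Subtracting: 27a = -27, so a = -1; then c = -9 − (-1)·9 = 0.
So g(x) = -1x² + 0, and g(8) = -64.

-64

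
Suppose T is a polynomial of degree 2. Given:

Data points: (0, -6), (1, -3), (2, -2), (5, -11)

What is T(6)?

-18

Write T(x) = ax² + bx + c; the 4 given values yield a linear system in the 3 coefficients.
Solving, T(x) = -x² + 4x - 6.
Then T(6) = -18.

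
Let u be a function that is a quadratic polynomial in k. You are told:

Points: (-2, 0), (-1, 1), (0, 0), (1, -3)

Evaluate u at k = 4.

Write u(k) = ak² + bk + c; the 4 given values yield a linear system in the 3 coefficients.
Solving, u(k) = -k² - 2k.
Then u(4) = -24.

-24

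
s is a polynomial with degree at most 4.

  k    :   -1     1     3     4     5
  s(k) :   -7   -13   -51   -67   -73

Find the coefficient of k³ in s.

Write s(k) = ak^4 + bk³ + ck² + dk + e; the 5 given values yield a linear system in the 5 coefficients.
Solving, the leading coefficient vanishes, and s(k) = k³ - 7k² - 4k - 3.
The coefficient of k³ is 1.

1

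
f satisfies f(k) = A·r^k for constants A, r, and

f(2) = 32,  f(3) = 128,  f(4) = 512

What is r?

Consecutive ratio: 128/32 = 4, and 512/128 = 4, so r = 4.
Then A·4^2 = 32 gives A = 2, and f(k) = 2·4^k.

4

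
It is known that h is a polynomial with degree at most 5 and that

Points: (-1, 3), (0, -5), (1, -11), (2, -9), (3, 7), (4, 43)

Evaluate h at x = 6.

First differences: -8, -6, 2, 16, 36. Second differences: 2, 8, 14, 20. Third differences: 6, 6, 6.
Level-3 differences are constant, so h has degree 3.
Fitting a degree-3 polynomial gives h(x) = x³ + x² - 8x - 5.
Then h(6) = 199.

199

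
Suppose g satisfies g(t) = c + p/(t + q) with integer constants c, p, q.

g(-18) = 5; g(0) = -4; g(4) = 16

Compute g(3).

(g(t) − c)(t + q) = p for each data point; the three points give a linear system in c and q, then p follows.
Solving: c = 6, q = -2, p = 20, so g(t) = 6 + 20/(t − 2).
Then g(3) = 6 + 20/1 = 26.

26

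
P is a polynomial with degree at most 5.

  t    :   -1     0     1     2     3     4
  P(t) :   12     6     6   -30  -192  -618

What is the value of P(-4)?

-234

Write P(t) = at^5 + bt^4 + ct³ + dt² + et + p; the 6 given values yield a linear system in the 6 coefficients.
Solving, the leading coefficient vanishes, and P(t) = -2t^4 - 3t³ + 5t² + 6.
Then P(-4) = -234.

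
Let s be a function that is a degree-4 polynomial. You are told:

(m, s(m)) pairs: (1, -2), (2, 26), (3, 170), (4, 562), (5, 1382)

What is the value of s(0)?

Write s(m) = am^4 + bm³ + cm² + dm + e; the 5 given values yield a linear system in the 5 coefficients.
Solving, s(m) = 2m^4 + 2m³ - 4m² - 4m + 2.
Then s(0) = 2.

2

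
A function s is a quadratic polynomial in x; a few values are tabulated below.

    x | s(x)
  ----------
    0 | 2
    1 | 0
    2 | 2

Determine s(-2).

18

Write s(x) = ax² + bx + c; the 3 given values yield a linear system in the 3 coefficients.
Solving, s(x) = 2x² - 4x + 2.
Then s(-2) = 18.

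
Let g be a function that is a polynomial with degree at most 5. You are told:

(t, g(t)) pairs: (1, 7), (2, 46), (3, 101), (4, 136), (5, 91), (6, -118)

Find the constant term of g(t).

-4

First differences: 39, 55, 35, -45, -209. Second differences: 16, -20, -80, -164. Third differences: -36, -60, -84. Fourth differences: -24, -24.
Level-4 differences are constant, so g has degree 4.
Fitting a degree-4 polynomial gives g(t) = -t^4 + 4t³ + 9t² - t - 4.
The constant term is g(0) = -4.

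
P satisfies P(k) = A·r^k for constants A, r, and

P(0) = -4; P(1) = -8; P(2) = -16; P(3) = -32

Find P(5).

Consecutive ratio: -8/(-4) = 2, and -16/(-8) = 2, so r = 2.
Then A·2^0 = -4 gives A = -4, and P(k) = -4·2^k.
P(5) = -4·2^5 = -128.

-128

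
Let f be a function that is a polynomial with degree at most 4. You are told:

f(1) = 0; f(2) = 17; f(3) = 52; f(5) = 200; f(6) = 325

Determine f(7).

492

Write f(m) = am^4 + bm³ + cm² + dm + e; the 5 given values yield a linear system in the 5 coefficients.
Solving, the leading coefficient vanishes, and f(m) = m³ + 3m² + m - 5.
Then f(7) = 492.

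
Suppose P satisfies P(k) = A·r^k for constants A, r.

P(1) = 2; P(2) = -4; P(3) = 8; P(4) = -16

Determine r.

Consecutive ratio: -4/2 = -2, and 8/(-4) = -2, so r = -2.
Then A·(-2)^1 = 2 gives A = -1, and P(k) = -1·(-2)^k.

-2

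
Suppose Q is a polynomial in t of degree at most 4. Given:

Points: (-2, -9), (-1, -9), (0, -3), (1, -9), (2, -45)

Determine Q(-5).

207

First differences: 0, 6, -6, -36. Second differences: 6, -12, -30. Third differences: -18, -18.
Level-3 differences are constant, so Q has degree 3.
Fitting a degree-3 polynomial gives Q(t) = -3t³ - 6t² + 3t - 3.
Then Q(-5) = 207.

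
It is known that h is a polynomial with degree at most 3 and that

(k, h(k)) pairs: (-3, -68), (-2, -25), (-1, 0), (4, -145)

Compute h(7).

Write h(k) = ak³ + bk² + ck + d; the 4 given values yield a linear system in the 4 coefficients.
Solving, the leading coefficient vanishes, and h(k) = -9k² - 2k + 7.
Then h(7) = -448.

-448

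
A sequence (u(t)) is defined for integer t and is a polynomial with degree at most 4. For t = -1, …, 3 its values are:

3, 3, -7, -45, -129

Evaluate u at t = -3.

Write u(t) = at^4 + bt³ + ct² + dt + e; the 5 given values yield a linear system in the 5 coefficients.
Solving, the leading coefficient vanishes, and u(t) = -3t³ - 5t² - 2t + 3.
Then u(-3) = 45.

45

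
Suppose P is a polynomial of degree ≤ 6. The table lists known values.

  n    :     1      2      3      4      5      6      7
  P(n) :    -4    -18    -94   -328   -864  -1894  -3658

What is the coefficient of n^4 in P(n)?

-2

First differences: -14, -76, -234, -536, -1030, -1764. Second differences: -62, -158, -302, -494, -734. Third differences: -96, -144, -192, -240. Fourth differences: -48, -48, -48.
Level-4 differences are constant, so P has degree 4.
Fitting a degree-4 polynomial gives P(n) = -2n^4 + 4n³ - 5n² + 3n - 4.
The coefficient of n^4 is -2.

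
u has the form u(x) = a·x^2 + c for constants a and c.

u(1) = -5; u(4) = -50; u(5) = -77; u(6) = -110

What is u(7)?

From u(1) = -5 and u(4) = -50: 1a + c = -5 and 16a + c = -50.
Subtracting: 15a = -45, so a = -3; then c = -5 − (-3)·1 = -2.
So u(x) = -3x² − 2, and u(7) = -149.

-149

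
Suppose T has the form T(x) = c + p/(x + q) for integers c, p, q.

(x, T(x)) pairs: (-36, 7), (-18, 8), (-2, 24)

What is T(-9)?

10

(T(x) − c)(x + q) = p for each data point; the three points give a linear system in c and q, then p follows.
Solving: c = 6, q = 0, p = -36, so T(x) = 6 − 36/(x + 0).
Then T(-9) = 6 − 36/(-9) = 10.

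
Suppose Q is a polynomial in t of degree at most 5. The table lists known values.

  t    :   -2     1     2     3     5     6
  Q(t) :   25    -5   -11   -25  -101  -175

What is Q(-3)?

59

Write Q(t) = at^5 + bt^4 + ct³ + dt² + et + p; the 6 given values yield a linear system in the 6 coefficients.
Solving, the top 2 coefficients vanish, and Q(t) = -t³ + 2t² - 5t - 1.
Then Q(-3) = 59.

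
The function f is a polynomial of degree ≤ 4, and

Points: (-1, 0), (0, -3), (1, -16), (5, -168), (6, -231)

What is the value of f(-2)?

-7

Write f(k) = ak^4 + bk³ + ck² + dk + e; the 5 given values yield a linear system in the 5 coefficients.
Solving, the top 2 coefficients vanish, and f(k) = -5k² - 8k - 3.
Then f(-2) = -7.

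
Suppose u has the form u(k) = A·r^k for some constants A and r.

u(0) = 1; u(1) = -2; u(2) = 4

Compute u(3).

-8

Consecutive ratio: -2/1 = -2, and 4/(-2) = -2, so r = -2.
Then A·(-2)^0 = 1 gives A = 1, and u(k) = 1·(-2)^k.
u(3) = 1·(-2)^3 = -8.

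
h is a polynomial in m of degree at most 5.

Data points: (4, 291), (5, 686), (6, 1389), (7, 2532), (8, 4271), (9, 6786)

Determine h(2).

17

First differences: 395, 703, 1143, 1739, 2515. Second differences: 308, 440, 596, 776. Third differences: 132, 156, 180. Fourth differences: 24, 24.
Level-4 differences are constant, so h has degree 4.
Fitting a degree-4 polynomial gives h(m) = m^4 + 3m² - m - 9.
Then h(2) = 17.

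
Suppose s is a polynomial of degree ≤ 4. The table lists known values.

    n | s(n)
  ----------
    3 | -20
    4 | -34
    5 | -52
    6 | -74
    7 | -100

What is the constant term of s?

-2

Write s(n) = an^4 + bn³ + cn² + dn + e; the 5 given values yield a linear system in the 5 coefficients.
Solving, the top 2 coefficients vanish, and s(n) = -2n² - 2.
The constant term is s(0) = -2.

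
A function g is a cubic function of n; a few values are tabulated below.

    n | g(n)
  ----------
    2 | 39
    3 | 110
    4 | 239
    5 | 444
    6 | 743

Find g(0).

First differences: 71, 129, 205, 299. Second differences: 58, 76, 94. Third differences: 18, 18.
Level-3 differences are constant, so g has degree 3.
Fitting a degree-3 polynomial gives g(n) = 3n³ + 2n² + 4n - 1.
Then g(0) = -1.

-1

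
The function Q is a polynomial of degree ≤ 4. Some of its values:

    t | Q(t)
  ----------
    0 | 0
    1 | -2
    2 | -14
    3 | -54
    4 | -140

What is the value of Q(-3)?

First differences: -2, -12, -40, -86. Second differences: -10, -28, -46. Third differences: -18, -18.
Level-3 differences are constant, so Q has degree 3.
Fitting a degree-3 polynomial gives Q(t) = -3t³ + 4t² - 3t.
Then Q(-3) = 126.

126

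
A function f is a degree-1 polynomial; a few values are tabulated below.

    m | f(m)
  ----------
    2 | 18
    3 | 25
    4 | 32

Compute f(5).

First differences: 7, 7.
Level-1 differences are constant, so f has degree 1.
Fitting a degree-1 polynomial gives f(m) = 7m + 4.
Then f(5) = 39.

39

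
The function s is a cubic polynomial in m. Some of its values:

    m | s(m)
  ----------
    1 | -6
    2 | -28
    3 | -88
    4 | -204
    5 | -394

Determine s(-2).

First differences: -22, -60, -116, -190. Second differences: -38, -56, -74. Third differences: -18, -18.
Level-3 differences are constant, so s has degree 3.
Fitting a degree-3 polynomial gives s(m) = -3m³ - m² + 2m - 4.
Then s(-2) = 12.

12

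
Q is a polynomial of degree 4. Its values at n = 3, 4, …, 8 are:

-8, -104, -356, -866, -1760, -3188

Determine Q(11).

First differences: -96, -252, -510, -894, -1428. Second differences: -156, -258, -384, -534. Third differences: -102, -126, -150. Fourth differences: -24, -24.
Level-4 differences are constant, so Q has degree 4.
Fitting a degree-4 polynomial gives Q(n) = -n^4 + n³ + 7n² - 7n + 4.
Then Q(11) = -12536.

-12536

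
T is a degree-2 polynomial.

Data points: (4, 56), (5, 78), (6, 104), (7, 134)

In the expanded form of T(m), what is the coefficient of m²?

First differences: 22, 26, 30. Second differences: 4, 4.
Level-2 differences are constant, so T has degree 2.
Fitting a degree-2 polynomial gives T(m) = 2m² + 4m + 8.
The coefficient of m² is 2.

2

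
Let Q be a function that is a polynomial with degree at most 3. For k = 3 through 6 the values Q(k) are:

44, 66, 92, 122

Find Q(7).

156

Write Q(k) = ak³ + bk² + ck + d; the 4 given values yield a linear system in the 4 coefficients.
Solving, the leading coefficient vanishes, and Q(k) = 2k² + 8k + 2.
Then Q(7) = 156.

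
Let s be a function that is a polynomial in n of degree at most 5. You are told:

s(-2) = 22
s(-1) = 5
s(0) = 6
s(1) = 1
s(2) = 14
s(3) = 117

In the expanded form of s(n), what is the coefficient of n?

First differences: -17, 1, -5, 13, 103. Second differences: 18, -6, 18, 90. Third differences: -24, 24, 72. Fourth differences: 48, 48.
Level-4 differences are constant, so s has degree 4.
Fitting a degree-4 polynomial gives s(n) = 2n^4 - 5n² - 2n + 6.
The coefficient of n is -2.

-2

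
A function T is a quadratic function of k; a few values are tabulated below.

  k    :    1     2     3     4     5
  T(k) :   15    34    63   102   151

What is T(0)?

6

First differences: 19, 29, 39, 49. Second differences: 10, 10, 10.
Level-2 differences are constant, so T has degree 2.
Fitting a degree-2 polynomial gives T(k) = 5k² + 4k + 6.
Then T(0) = 6.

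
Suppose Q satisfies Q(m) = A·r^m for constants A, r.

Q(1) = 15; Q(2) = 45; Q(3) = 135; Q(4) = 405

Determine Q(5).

1215

Consecutive ratio: 45/15 = 3, and 135/45 = 3, so r = 3.
Then A·3^1 = 15 gives A = 5, and Q(m) = 5·3^m.
Q(5) = 5·3^5 = 1215.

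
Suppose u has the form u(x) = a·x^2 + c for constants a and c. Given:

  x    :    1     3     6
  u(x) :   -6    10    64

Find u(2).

0

From u(1) = -6 and u(3) = 10: 1a + c = -6 and 9a + c = 10.
Subtracting: 8a = 16, so a = 2; then c = -6 − 2·1 = -8.
So u(x) = 2x² − 8, and u(2) = 0.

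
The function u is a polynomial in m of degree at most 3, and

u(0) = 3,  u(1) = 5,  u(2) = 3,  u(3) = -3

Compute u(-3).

First differences: 2, -2, -6. Second differences: -4, -4.
Level-2 differences are constant, so u has degree 2.
Fitting a degree-2 polynomial gives u(m) = -2m² + 4m + 3.
Then u(-3) = -27.

-27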